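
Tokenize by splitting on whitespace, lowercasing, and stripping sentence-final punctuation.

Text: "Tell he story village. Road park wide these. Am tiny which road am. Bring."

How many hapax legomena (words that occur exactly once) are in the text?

Frequencies: road:2, am:2, tell:1, he:1, story:1, village:1, park:1, wide:1, these:1, tiny:1, which:1, bring:1
Hapax (freq=1): bring, he, park, story, tell, these, tiny, village, which, wide

10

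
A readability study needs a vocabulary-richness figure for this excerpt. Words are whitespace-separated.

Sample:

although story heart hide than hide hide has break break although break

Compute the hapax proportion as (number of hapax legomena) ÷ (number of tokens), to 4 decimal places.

Frequencies: hide:3, break:3, although:2, story:1, heart:1, than:1, has:1
Hapax count = 4; token count = 12.
Ratio = 4 / 12 = 0.3333

0.3333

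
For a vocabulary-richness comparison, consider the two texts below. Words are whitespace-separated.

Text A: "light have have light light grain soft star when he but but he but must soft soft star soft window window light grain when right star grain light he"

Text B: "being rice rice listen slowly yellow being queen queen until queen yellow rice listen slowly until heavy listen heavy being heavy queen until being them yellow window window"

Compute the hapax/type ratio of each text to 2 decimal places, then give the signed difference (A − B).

A: hapax=2, V=11, ratio=0.18
B: hapax=1, V=10, ratio=0.10
Difference = 0.18 − 0.10 = 0.08

0.08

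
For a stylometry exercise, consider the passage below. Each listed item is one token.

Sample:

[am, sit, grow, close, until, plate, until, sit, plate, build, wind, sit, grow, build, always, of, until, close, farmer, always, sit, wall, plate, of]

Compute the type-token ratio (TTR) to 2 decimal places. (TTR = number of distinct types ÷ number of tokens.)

0.50

N = 24 tokens, V = 12 types.
TTR = V / N = 12 / 24 = 0.50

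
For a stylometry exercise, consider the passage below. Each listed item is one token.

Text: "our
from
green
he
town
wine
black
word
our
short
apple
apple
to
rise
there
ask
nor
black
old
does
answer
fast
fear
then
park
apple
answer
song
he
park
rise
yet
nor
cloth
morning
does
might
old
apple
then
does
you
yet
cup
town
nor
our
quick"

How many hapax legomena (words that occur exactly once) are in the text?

17

Frequencies: apple:4, our:3, nor:3, does:3, he:2, town:2, black:2, rise:2, old:2, answer:2, then:2, park:2, yet:2, from:1, green:1, wine:1, word:1, short:1, to:1, there:1, … (10 more, each freq 1)
Hapax (freq=1): ask, cloth, cup, fast, fear, from, green, might, morning, quick, short, song, there, to, wine, word, you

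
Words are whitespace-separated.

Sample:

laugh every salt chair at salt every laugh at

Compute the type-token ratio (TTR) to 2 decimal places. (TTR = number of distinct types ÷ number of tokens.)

N = 9 tokens, V = 5 types.
TTR = V / N = 5 / 9 = 0.56

0.56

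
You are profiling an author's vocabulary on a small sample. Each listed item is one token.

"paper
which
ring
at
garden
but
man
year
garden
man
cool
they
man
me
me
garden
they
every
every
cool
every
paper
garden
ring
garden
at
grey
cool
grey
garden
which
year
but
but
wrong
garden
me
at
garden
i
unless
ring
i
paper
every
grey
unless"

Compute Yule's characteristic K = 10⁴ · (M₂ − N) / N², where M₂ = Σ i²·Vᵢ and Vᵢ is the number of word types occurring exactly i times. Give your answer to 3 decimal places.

570.394

Frequencies: garden:8, every:4, paper:3, ring:3, at:3, but:3, man:3, cool:3, me:3, grey:3, which:2, year:2, they:2, i:2, unless:2, wrong:1
N = 47. Frequency spectrum: V_1=1, V_2=5, V_3=8, V_4=1, V_8=1
M₂ = 1²·1 + 2²·5 + 3²·8 + 4²·1 + 8²·1 = 173
K = 10000 × (173 − 47) / 47² = 570.394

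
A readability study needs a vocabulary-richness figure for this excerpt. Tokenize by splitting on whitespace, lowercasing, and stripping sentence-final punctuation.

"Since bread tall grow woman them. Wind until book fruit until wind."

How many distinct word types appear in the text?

10

Distinct types: {book, bread, fruit, grow, since, tall, them, until, wind, woman}
V = 10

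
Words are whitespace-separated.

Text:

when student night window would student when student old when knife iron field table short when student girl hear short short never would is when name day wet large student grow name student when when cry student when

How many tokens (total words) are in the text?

Tokens: when, student, night, window, would, student, when, student, old, when, knife, iron, field, table, short, when, student, girl, hear, short, short, never, would, is, when, name, day, wet, large, student, grow, name, student, when, when, cry, student, when
N = 38

38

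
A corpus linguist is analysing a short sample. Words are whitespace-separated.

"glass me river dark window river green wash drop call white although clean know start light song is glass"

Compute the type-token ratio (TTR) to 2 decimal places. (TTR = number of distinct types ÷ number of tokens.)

N = 19 tokens, V = 17 types.
TTR = V / N = 17 / 19 = 0.89

0.89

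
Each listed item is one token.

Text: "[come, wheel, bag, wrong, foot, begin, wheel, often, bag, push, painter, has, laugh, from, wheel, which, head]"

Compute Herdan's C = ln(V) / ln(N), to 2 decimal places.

N = 17, V = 14.
ln(V) = 2.639057, ln(N) = 2.833213
C = 2.639057 / 2.833213 = 0.93

0.93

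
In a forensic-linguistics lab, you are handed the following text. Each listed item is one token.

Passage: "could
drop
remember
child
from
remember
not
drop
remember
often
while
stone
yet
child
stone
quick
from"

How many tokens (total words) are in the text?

17

Tokens: could, drop, remember, child, from, remember, not, drop, remember, often, while, stone, yet, child, stone, quick, from
N = 17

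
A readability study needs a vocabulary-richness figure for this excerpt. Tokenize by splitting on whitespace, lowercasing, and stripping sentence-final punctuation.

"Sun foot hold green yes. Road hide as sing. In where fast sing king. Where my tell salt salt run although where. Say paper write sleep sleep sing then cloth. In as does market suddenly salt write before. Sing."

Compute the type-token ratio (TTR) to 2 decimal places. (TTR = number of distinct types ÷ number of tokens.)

N = 39 tokens, V = 28 types.
TTR = V / N = 28 / 39 = 0.72

0.72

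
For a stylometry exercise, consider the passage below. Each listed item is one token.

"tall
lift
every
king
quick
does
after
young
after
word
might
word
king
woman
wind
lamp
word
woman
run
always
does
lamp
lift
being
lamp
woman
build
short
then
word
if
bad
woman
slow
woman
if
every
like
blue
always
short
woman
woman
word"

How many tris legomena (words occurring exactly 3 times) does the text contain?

Frequencies: woman:7, word:5, lamp:3, lift:2, every:2, king:2, does:2, after:2, always:2, short:2, if:2, tall:1, quick:1, young:1, might:1, wind:1, run:1, being:1, build:1, then:1, … (4 more, each freq 1)
Words with frequency 3: lamp

1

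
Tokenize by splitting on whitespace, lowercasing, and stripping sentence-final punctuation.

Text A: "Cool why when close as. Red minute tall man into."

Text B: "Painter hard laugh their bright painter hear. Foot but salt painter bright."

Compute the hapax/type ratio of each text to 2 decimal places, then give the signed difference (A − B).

A: hapax=10, V=10, ratio=1.00
B: hapax=7, V=9, ratio=0.78
Difference = 1.00 − 0.78 = 0.22

0.22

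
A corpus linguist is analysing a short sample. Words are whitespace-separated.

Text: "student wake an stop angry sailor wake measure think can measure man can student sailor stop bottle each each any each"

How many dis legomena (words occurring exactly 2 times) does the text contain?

Frequencies: each:3, student:2, wake:2, stop:2, sailor:2, measure:2, can:2, an:1, angry:1, think:1, man:1, bottle:1, any:1
Words with frequency 2: can, measure, sailor, stop, student, wake

6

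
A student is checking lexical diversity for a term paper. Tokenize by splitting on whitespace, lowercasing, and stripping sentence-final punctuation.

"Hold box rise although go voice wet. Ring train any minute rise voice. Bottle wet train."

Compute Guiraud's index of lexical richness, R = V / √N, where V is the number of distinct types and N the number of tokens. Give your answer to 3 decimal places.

3.000

N = 16, V = 12.
√N = 4.000000
R = 12 / 4.000000 = 3.000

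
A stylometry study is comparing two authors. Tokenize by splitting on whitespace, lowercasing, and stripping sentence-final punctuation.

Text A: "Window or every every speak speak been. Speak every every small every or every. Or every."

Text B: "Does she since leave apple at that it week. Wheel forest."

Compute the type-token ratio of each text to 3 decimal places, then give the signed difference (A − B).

-0.625

TTR(A) = 6/16 = 0.375
TTR(B) = 11/11 = 1.000
Difference = 0.375 − 1.000 = -0.625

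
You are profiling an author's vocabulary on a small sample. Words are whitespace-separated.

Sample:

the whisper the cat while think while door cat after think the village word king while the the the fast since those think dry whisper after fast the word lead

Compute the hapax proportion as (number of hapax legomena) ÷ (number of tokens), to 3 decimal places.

Frequencies: the:7, while:3, think:3, whisper:2, cat:2, after:2, word:2, fast:2, door:1, village:1, king:1, since:1, those:1, dry:1, lead:1
Hapax count = 7; token count = 30.
Ratio = 7 / 30 = 0.233

0.233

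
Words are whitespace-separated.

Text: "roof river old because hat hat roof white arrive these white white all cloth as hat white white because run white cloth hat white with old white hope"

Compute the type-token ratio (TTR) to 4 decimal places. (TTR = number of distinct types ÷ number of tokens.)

N = 28 tokens, V = 14 types.
TTR = V / N = 14 / 28 = 0.5000

0.5000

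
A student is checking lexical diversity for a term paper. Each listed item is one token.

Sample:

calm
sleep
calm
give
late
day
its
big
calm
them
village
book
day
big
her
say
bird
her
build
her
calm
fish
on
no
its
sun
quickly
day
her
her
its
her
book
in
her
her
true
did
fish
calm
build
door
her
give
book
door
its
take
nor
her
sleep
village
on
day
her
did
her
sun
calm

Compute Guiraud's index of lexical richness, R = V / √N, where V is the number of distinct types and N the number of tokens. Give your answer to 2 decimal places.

3.25

N = 59, V = 25.
√N = 7.681146
R = 25 / 7.681146 = 3.25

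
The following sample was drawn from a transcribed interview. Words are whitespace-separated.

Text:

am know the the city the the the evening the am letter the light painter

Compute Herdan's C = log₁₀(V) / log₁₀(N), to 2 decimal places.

0.77

N = 15, V = 8.
log₁₀(V) = 0.903090, log₁₀(N) = 1.176091
C = 0.903090 / 1.176091 = 0.77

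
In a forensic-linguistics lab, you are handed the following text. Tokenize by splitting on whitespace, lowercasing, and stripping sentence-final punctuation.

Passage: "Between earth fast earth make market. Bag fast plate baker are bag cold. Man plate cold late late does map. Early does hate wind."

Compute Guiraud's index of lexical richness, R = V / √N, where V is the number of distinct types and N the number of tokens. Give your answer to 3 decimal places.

N = 24, V = 17.
√N = 4.898979
R = 17 / 4.898979 = 3.470

3.470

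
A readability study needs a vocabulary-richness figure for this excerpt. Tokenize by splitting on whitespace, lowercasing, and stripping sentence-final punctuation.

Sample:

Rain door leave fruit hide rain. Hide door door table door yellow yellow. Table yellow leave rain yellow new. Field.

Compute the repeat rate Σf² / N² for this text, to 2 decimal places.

0.14

Frequencies: door:4, yellow:4, rain:3, leave:2, hide:2, table:2, fruit:1, new:1, field:1
Σf² = 56; N² = 400
Repeat rate = 56 / 400 = 0.14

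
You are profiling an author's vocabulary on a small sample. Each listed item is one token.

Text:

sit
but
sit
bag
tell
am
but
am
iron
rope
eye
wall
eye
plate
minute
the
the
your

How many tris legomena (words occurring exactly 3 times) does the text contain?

Frequencies: sit:2, but:2, am:2, eye:2, the:2, bag:1, tell:1, iron:1, rope:1, wall:1, plate:1, minute:1, your:1
Words with frequency 3: (none)

0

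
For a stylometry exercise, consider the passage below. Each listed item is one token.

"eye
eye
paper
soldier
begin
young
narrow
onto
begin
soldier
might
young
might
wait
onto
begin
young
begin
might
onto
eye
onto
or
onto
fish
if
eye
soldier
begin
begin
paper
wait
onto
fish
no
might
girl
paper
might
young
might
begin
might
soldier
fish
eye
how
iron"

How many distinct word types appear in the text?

16

Distinct types: {begin, eye, fish, girl, how, if, iron, might, narrow, no, onto, or, paper, soldier, wait, young}
V = 16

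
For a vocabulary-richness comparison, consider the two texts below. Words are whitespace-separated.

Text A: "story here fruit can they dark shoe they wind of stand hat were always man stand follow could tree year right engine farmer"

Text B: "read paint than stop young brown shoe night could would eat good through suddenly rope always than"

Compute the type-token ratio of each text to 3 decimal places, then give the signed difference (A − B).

TTR(A) = 21/23 = 0.913
TTR(B) = 16/17 = 0.941
Difference = 0.913 − 0.941 = -0.028

-0.028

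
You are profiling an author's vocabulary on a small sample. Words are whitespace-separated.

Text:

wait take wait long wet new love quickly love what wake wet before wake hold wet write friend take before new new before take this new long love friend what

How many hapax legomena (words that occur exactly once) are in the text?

Frequencies: new:4, take:3, wet:3, love:3, before:3, wait:2, long:2, what:2, wake:2, friend:2, quickly:1, hold:1, write:1, this:1
Hapax (freq=1): hold, quickly, this, write

4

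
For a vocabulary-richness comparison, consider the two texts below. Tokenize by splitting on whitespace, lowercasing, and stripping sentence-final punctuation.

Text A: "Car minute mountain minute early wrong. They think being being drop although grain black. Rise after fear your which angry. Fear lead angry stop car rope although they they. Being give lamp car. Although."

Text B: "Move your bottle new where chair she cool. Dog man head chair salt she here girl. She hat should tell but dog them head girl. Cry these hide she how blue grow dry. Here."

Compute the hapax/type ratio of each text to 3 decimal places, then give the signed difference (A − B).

-0.073

A: hapax=16, V=23, ratio=0.696
B: hapax=20, V=26, ratio=0.769
Difference = 0.696 − 0.769 = -0.073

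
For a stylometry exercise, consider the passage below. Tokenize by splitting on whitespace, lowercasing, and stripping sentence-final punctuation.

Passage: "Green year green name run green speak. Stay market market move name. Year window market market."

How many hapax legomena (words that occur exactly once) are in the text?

5

Frequencies: market:4, green:3, year:2, name:2, run:1, speak:1, stay:1, move:1, window:1
Hapax (freq=1): move, run, speak, stay, window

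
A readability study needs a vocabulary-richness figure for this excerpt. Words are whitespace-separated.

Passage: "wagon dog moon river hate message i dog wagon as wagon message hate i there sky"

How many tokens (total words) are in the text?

Tokens: wagon, dog, moon, river, hate, message, i, dog, wagon, as, wagon, message, hate, i, there, sky
N = 16

16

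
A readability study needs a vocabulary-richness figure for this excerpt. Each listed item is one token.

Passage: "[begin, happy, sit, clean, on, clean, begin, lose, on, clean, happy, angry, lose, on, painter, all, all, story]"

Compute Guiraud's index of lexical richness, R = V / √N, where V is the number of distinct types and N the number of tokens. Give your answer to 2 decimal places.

N = 18, V = 10.
√N = 4.242641
R = 10 / 4.242641 = 2.36

2.36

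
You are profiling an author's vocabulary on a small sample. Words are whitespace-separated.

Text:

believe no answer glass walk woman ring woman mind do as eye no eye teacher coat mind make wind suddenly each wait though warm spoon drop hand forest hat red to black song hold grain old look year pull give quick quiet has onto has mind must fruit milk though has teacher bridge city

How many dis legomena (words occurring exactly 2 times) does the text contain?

5

Frequencies: mind:3, has:3, no:2, woman:2, eye:2, teacher:2, though:2, believe:1, answer:1, glass:1, walk:1, ring:1, do:1, as:1, coat:1, make:1, wind:1, suddenly:1, each:1, wait:1, … (25 more, each freq 1)
Words with frequency 2: eye, no, teacher, though, woman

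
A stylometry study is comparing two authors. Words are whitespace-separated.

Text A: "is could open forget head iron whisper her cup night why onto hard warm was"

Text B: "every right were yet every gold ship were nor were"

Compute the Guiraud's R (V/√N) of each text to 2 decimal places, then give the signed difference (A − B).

1.66

A: V=15, N=15, R=3.87
B: V=7, N=10, R=2.21
Difference = 3.87 − 2.21 = 1.66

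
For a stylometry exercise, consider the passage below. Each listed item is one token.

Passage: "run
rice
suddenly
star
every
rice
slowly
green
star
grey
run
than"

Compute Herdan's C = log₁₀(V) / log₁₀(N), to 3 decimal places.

0.884

N = 12, V = 9.
log₁₀(V) = 0.954243, log₁₀(N) = 1.079181
C = 0.954243 / 1.079181 = 0.884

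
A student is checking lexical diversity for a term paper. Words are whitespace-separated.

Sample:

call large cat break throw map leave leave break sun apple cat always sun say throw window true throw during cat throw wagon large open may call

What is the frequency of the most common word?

4

Frequencies: throw:4, cat:3, call:2, large:2, break:2, leave:2, sun:2, map:1, apple:1, always:1, say:1, window:1, true:1, during:1, wagon:1, open:1, may:1
Most common: 'throw' with frequency 4.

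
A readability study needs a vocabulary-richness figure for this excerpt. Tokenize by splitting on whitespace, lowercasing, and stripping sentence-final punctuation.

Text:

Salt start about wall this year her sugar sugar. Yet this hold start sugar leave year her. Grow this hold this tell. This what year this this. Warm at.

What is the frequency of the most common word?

Frequencies: this:7, year:3, sugar:3, start:2, her:2, hold:2, salt:1, about:1, wall:1, yet:1, leave:1, grow:1, tell:1, what:1, warm:1, at:1
Most common: 'this' with frequency 7.

7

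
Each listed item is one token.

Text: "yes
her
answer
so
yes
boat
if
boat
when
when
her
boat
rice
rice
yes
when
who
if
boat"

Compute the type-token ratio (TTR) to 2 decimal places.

0.47

N = 19 tokens, V = 9 types.
TTR = V / N = 9 / 19 = 0.47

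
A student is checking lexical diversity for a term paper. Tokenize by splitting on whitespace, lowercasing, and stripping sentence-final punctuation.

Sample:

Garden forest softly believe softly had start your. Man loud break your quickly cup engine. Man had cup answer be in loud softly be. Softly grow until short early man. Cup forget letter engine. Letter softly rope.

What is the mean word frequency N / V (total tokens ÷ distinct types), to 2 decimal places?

1.61

N = 37 tokens, V = 23 types.
Mean frequency = N / V = 37 / 23 = 1.61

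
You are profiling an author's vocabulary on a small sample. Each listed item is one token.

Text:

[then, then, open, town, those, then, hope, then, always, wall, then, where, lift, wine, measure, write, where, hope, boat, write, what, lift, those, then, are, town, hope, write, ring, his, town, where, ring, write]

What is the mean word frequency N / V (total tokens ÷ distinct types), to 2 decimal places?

N = 34 tokens, V = 17 types.
Mean frequency = N / V = 34 / 17 = 2.00

2.00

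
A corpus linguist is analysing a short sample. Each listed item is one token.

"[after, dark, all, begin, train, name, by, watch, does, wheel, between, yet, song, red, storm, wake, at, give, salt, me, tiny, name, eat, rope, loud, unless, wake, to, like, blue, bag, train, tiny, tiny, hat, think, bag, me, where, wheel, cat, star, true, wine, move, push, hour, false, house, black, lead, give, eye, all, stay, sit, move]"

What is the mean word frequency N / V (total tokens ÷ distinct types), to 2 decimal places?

1.24

N = 57 tokens, V = 46 types.
Mean frequency = N / V = 57 / 46 = 1.24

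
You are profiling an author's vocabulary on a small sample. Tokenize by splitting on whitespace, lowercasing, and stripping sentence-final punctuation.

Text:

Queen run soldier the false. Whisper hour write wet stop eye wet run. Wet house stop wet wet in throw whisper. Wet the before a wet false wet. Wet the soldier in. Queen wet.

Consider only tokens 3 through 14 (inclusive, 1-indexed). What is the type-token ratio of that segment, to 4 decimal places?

0.8333

Segment tokens 3–14: soldier, the, false, whisper, hour, write, wet, stop, eye, wet, run, wet
Segment N = 12, segment V = 10.
TTR = 10 / 12 = 0.8333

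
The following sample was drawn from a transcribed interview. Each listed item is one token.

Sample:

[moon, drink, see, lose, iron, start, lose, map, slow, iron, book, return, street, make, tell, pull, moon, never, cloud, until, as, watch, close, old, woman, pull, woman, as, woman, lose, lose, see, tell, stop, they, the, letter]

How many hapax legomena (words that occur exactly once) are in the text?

18

Frequencies: lose:4, woman:3, moon:2, see:2, iron:2, tell:2, pull:2, as:2, drink:1, start:1, map:1, slow:1, book:1, return:1, street:1, make:1, never:1, cloud:1, until:1, watch:1, … (6 more, each freq 1)
Hapax (freq=1): book, close, cloud, drink, letter, make, map, never, old, return, slow, start, stop, street, the, they, until, watch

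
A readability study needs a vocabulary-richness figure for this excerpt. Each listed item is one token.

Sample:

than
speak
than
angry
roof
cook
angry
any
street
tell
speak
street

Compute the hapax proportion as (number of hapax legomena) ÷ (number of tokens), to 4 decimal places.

Frequencies: than:2, speak:2, angry:2, street:2, roof:1, cook:1, any:1, tell:1
Hapax count = 4; token count = 12.
Ratio = 4 / 12 = 0.3333

0.3333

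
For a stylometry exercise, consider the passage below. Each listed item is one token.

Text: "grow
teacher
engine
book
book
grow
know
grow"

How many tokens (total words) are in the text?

Tokens: grow, teacher, engine, book, book, grow, know, grow
N = 8

8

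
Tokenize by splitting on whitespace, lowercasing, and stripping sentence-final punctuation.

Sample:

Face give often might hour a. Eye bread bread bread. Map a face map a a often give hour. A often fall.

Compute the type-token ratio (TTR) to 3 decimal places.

0.455

N = 22 tokens, V = 10 types.
TTR = V / N = 10 / 22 = 0.455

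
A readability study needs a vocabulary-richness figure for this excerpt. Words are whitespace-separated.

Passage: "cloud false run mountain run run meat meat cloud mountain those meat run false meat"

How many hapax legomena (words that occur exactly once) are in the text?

1

Frequencies: run:4, meat:4, cloud:2, false:2, mountain:2, those:1
Hapax (freq=1): those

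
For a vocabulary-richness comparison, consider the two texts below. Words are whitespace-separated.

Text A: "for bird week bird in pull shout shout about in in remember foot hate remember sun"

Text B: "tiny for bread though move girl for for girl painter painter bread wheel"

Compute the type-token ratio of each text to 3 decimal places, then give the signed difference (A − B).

TTR(A) = 11/16 = 0.688
TTR(B) = 8/13 = 0.615
Difference = 0.688 − 0.615 = 0.073

0.073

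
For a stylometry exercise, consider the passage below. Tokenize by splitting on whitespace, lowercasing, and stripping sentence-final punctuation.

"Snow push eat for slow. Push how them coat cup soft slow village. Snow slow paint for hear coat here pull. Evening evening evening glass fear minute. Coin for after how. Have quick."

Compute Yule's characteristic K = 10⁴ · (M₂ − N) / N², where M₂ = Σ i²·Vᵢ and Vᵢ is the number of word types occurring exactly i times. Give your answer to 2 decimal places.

Frequencies: for:3, slow:3, evening:3, snow:2, push:2, how:2, coat:2, eat:1, them:1, cup:1, soft:1, village:1, paint:1, hear:1, here:1, pull:1, glass:1, fear:1, minute:1, coin:1, … (3 more, each freq 1)
N = 33. Frequency spectrum: V_1=16, V_2=4, V_3=3
M₂ = 1²·16 + 2²·4 + 3²·3 = 59
K = 10000 × (59 − 33) / 33² = 238.75

238.75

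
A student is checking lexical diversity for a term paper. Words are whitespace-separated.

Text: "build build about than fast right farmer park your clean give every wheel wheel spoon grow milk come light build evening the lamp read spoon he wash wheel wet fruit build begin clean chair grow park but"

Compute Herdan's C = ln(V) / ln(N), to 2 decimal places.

0.92

N = 37, V = 28.
ln(V) = 3.332205, ln(N) = 3.610918
C = 3.332205 / 3.610918 = 0.92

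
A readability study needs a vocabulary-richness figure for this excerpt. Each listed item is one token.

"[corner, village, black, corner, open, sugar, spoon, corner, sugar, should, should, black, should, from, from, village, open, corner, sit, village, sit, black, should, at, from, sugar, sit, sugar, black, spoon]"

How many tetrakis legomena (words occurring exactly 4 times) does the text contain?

4

Frequencies: corner:4, black:4, sugar:4, should:4, village:3, from:3, sit:3, open:2, spoon:2, at:1
Words with frequency 4: black, corner, should, sugar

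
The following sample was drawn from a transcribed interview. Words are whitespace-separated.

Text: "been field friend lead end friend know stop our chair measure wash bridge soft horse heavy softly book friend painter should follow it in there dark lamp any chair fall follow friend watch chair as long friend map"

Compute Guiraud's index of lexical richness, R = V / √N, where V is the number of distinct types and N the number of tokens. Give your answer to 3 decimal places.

N = 38, V = 31.
√N = 6.164414
R = 31 / 6.164414 = 5.029

5.029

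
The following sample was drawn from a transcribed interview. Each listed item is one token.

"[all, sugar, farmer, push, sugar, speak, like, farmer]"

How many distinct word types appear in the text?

Distinct types: {all, farmer, like, push, speak, sugar}
V = 6

6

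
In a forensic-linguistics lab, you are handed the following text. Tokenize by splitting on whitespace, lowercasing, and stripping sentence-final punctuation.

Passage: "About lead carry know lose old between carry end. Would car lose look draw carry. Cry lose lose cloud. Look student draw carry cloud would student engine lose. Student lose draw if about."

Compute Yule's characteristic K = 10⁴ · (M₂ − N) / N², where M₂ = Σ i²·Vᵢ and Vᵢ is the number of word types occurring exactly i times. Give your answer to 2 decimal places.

569.33

Frequencies: lose:6, carry:4, draw:3, student:3, about:2, would:2, look:2, cloud:2, lead:1, know:1, old:1, between:1, end:1, car:1, cry:1, engine:1, if:1
N = 33. Frequency spectrum: V_1=9, V_2=4, V_3=2, V_4=1, V_6=1
M₂ = 1²·9 + 2²·4 + 3²·2 + 4²·1 + 6²·1 = 95
K = 10000 × (95 − 33) / 33² = 569.33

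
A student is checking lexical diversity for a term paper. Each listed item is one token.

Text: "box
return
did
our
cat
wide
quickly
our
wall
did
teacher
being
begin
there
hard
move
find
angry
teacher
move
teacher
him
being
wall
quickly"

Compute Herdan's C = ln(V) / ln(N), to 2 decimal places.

0.88

N = 25, V = 17.
ln(V) = 2.833213, ln(N) = 3.218876
C = 2.833213 / 3.218876 = 0.88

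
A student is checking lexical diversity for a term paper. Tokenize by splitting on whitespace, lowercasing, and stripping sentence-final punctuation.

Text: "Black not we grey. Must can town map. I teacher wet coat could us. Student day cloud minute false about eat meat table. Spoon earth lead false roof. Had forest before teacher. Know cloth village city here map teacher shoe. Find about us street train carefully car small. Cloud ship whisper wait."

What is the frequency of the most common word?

Frequencies: teacher:3, map:2, us:2, cloud:2, false:2, about:2, black:1, not:1, we:1, grey:1, must:1, can:1, town:1, i:1, wet:1, coat:1, could:1, student:1, day:1, minute:1, … (25 more, each freq 1)
Most common: 'teacher' with frequency 3.

3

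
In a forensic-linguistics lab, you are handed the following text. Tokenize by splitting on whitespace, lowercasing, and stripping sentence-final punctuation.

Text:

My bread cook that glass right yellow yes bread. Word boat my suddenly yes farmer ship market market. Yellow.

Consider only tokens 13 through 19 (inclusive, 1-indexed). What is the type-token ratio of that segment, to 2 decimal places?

0.86

Segment tokens 13–19: suddenly, yes, farmer, ship, market, market, yellow
Segment N = 7, segment V = 6.
TTR = 6 / 7 = 0.86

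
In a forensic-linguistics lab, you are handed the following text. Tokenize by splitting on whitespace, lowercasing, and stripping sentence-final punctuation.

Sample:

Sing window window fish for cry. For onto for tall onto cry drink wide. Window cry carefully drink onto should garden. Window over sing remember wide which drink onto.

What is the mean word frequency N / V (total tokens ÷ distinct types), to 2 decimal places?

1.93

N = 29 tokens, V = 15 types.
Mean frequency = N / V = 29 / 15 = 1.93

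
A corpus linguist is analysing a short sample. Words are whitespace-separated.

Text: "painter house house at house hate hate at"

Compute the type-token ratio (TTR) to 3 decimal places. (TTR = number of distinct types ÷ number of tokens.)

N = 8 tokens, V = 4 types.
TTR = V / N = 4 / 8 = 0.500

0.500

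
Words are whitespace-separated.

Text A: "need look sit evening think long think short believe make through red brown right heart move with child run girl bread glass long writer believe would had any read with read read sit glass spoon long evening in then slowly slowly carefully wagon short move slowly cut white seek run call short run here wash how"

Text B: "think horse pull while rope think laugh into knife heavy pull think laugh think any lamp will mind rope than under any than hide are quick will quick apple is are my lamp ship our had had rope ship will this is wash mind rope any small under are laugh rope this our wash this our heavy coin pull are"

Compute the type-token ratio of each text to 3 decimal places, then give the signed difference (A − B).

0.229

TTR(A) = 39/56 = 0.696
TTR(B) = 28/60 = 0.467
Difference = 0.696 − 0.467 = 0.229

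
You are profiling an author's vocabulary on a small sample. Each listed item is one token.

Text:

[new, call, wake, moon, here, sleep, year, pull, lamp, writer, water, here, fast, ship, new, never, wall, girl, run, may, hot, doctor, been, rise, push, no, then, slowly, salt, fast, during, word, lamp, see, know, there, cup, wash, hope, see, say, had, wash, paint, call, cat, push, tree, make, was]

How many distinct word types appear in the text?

Distinct types: {been, call, cat, cup, doctor, during, fast, girl, had, here, hope, hot, know, lamp, make, may, moon, never, new, no, paint, pull, push, rise, run, salt, say, see, ship, sleep, slowly, then, there, tree, wake, wall, was, wash, water, word, writer, year}
V = 42

42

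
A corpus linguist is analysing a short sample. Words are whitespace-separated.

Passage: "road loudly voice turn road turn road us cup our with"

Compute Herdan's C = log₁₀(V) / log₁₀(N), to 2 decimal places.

0.87

N = 11, V = 8.
log₁₀(V) = 0.903090, log₁₀(N) = 1.041393
C = 0.903090 / 1.041393 = 0.87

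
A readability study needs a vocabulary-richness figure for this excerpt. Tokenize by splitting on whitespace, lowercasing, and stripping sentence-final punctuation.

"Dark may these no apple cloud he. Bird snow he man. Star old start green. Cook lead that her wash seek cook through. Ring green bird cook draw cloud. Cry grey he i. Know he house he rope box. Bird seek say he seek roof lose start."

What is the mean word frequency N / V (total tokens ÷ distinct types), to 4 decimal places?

1.4242

N = 47 tokens, V = 33 types.
Mean frequency = N / V = 47 / 33 = 1.4242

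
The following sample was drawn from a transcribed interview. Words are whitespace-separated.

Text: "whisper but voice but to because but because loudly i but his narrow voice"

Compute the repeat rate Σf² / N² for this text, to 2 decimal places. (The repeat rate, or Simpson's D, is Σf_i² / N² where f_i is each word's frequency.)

0.15

Frequencies: but:4, voice:2, because:2, whisper:1, to:1, loudly:1, i:1, his:1, narrow:1
Σf² = 30; N² = 196
Repeat rate = 30 / 196 = 0.15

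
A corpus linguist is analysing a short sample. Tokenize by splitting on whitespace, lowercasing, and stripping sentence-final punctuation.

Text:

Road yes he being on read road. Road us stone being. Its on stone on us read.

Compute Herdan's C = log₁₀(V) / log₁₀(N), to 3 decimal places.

0.776

N = 17, V = 9.
log₁₀(V) = 0.954243, log₁₀(N) = 1.230449
C = 0.954243 / 1.230449 = 0.776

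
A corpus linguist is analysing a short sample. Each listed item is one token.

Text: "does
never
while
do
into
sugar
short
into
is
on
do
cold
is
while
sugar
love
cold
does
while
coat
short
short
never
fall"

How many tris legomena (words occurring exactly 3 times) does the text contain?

2

Frequencies: while:3, short:3, does:2, never:2, do:2, into:2, sugar:2, is:2, cold:2, on:1, love:1, coat:1, fall:1
Words with frequency 3: short, while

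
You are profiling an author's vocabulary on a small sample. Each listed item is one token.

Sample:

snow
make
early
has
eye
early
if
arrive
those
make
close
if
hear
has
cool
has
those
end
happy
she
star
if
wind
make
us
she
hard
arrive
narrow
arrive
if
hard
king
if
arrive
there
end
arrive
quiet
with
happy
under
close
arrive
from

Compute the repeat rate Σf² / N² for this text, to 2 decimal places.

0.06

Frequencies: arrive:6, if:5, make:3, has:3, early:2, those:2, close:2, end:2, happy:2, she:2, hard:2, snow:1, eye:1, hear:1, cool:1, star:1, wind:1, us:1, narrow:1, king:1, … (5 more, each freq 1)
Σf² = 121; N² = 2025
Repeat rate = 121 / 2025 = 0.06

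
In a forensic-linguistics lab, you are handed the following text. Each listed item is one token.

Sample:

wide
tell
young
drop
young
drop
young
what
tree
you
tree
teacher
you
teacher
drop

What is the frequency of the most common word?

Frequencies: young:3, drop:3, tree:2, you:2, teacher:2, wide:1, tell:1, what:1
Most common: 'young' with frequency 3.

3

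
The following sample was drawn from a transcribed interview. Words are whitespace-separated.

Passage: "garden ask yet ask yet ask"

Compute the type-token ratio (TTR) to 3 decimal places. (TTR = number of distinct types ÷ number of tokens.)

N = 6 tokens, V = 3 types.
TTR = V / N = 3 / 6 = 0.500

0.500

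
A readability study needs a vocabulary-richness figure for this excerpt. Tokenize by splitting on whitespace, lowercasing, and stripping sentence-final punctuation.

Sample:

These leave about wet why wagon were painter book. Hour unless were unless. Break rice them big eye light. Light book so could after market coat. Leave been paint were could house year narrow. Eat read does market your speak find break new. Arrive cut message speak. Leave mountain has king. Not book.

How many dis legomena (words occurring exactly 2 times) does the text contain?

Frequencies: leave:3, were:3, book:3, unless:2, break:2, light:2, could:2, market:2, speak:2, these:1, about:1, wet:1, why:1, wagon:1, painter:1, hour:1, rice:1, them:1, big:1, eye:1, … (21 more, each freq 1)
Words with frequency 2: break, could, light, market, speak, unless

6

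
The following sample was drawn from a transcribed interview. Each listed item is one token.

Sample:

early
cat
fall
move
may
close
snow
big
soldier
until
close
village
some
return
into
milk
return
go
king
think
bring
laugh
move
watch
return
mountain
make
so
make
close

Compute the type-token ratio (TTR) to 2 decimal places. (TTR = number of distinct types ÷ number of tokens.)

N = 30 tokens, V = 24 types.
TTR = V / N = 24 / 30 = 0.80

0.80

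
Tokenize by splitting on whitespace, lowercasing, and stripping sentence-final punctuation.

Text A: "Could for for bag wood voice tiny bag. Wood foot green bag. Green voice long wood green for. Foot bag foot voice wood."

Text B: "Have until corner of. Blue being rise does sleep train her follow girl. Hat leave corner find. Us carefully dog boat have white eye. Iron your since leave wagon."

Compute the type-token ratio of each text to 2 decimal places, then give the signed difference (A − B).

TTR(A) = 9/23 = 0.39
TTR(B) = 26/29 = 0.90
Difference = 0.39 − 0.90 = -0.51

-0.51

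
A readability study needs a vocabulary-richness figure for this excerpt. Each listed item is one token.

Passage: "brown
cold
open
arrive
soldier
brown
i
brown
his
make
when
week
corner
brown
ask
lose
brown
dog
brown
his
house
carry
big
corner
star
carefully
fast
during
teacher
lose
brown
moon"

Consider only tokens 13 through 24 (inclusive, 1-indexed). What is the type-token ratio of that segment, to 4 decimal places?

0.7500

Segment tokens 13–24: corner, brown, ask, lose, brown, dog, brown, his, house, carry, big, corner
Segment N = 12, segment V = 9.
TTR = 9 / 12 = 0.7500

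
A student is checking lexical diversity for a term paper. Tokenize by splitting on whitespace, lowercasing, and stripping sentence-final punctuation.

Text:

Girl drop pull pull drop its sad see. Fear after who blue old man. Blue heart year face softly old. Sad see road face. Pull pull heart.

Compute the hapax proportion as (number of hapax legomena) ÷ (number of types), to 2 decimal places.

0.53

Frequencies: pull:4, drop:2, sad:2, see:2, blue:2, old:2, heart:2, face:2, girl:1, its:1, fear:1, after:1, who:1, man:1, year:1, softly:1, road:1
Hapax count = 9; type count = 17.
Ratio = 9 / 17 = 0.53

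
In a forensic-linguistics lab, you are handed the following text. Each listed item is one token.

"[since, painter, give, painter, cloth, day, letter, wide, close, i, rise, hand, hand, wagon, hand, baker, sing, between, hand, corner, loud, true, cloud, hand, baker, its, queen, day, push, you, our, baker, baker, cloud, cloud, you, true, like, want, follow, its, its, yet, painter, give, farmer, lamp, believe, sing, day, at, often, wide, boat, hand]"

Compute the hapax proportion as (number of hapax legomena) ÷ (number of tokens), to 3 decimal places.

0.418

Frequencies: hand:6, baker:4, painter:3, day:3, cloud:3, its:3, give:2, wide:2, sing:2, true:2, you:2, since:1, cloth:1, letter:1, close:1, i:1, rise:1, wagon:1, between:1, corner:1, … (14 more, each freq 1)
Hapax count = 23; token count = 55.
Ratio = 23 / 55 = 0.418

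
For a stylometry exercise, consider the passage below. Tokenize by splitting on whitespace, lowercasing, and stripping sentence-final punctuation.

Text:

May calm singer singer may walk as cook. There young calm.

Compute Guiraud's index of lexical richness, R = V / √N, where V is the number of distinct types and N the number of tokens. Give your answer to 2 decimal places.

N = 11, V = 8.
√N = 3.316625
R = 8 / 3.316625 = 2.41

2.41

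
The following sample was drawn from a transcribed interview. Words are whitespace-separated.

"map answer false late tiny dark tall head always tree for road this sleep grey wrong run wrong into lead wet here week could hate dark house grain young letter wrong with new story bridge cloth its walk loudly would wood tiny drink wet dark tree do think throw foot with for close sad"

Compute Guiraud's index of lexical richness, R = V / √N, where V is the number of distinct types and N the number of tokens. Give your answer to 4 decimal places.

N = 54, V = 45.
√N = 7.348469
R = 45 / 7.348469 = 6.1237

6.1237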